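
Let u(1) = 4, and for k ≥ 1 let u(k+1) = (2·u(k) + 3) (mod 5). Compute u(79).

Computing terms: u(1) = 4, u(2) = 1, u(3) = 0, u(4) = 3, u(5) = 4.
Since u(5) = u(1) = 4, the sequence is periodic with period 4.
(79 - 1) mod 4 = 2, so u(79) = u(3) = 0.

0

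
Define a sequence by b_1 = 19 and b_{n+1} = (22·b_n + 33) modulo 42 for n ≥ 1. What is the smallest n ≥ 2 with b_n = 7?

7

We have b_1 = 19,  b_2 = 31,  b_3 = 1,  b_4 = 13,  b_5 = 25,  b_6 = 37,  b_7 = 7,  b_8 = 19.
The sequence repeats with period 7.
The value 7 first appears (with n ≥ 2) at b_7.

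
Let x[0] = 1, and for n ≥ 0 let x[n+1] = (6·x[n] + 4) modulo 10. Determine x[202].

Computing terms: x[0] = 1, x[1] = 0, x[2] = 4, x[3] = 8, x[4] = 2, x[5] = 6, x[6] = 0.
Since x[6] = x[1] = 0, the sequence is eventually periodic: after a pre-period of length 1 it cycles with period 5.
For n ≥ 1, x[n] depends only on (n - 1) mod 5. (202 - 1) mod 5 = 1, so x[202] = x[2] = 4.

4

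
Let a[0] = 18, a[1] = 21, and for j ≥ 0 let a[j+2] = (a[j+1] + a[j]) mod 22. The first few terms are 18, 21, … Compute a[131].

Listing terms: a[0] = 18, a[1] = 21, a[2] = 17, a[3] = 16, a[4] = 11, a[5] = 5, a[6] = 16, a[7] = 21, a[8] = 15, a[9] = 14, a[10] = 7, a[11] = 21, a[12] = 6, a[13] = 5, a[14] = 11, a[15] = 16, a[16] = 5, a[17] = 21, a[18] = 4, a[19] = 3, a[20] = 7, a[21] = 10, a[22] = 17, a[23] = 5, a[24] = 0, a[25] = 5, a[26] = 5, a[27] = 10, a[28] = 15, a[29] = 3, a[30] = 18, a[31] = 21.
The sequence repeats with period 30.
(131 - 0) mod 30 = 11, so a[131] = a[11] = 21.

21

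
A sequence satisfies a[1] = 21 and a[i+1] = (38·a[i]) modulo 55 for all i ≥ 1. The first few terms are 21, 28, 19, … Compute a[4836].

a[1] = 21, a[2] = 28, a[3] = 19, a[4] = 7, a[5] = 46, a[6] = 43, a[7] = 39, a[8] = 52, a[9] = 51, a[10] = 13, a[11] = 54, a[12] = 17, a[13] = 41, a[14] = 18, a[15] = 24, a[16] = 32, a[17] = 6, a[18] = 8, a[19] = 29, a[20] = 2, a[21] = 21.
Since a[21] = a[1] = 21, the sequence is periodic with period 20.
So a[4836] = a[1 + ((4836-1) mod 20)] = a[16] = 32.

32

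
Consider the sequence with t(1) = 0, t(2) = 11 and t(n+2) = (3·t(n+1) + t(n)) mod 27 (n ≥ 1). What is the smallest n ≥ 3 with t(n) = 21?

We have t(1) = 0, t(2) = 11, t(3) = 6, t(4) = 2, t(5) = 12, t(6) = 11, t(7) = 18, t(8) = 11, t(9) = 24, t(10) = 2, t(11) = 3, t(12) = 11, t(13) = 9, t(14) = 11, t(15) = 15, t(16) = 2, t(17) = 21, t(18) = 11, t(19) = 0, t(20) = 11.
Since (t(19), t(20)) = (t(1), t(2)) = (0, 11) (two consecutive terms determine the rest), the sequence is periodic with period 18.
The value 21 first appears (with n ≥ 3) at t(17).

17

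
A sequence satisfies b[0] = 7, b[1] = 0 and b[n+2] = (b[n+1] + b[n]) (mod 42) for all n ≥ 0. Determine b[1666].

b[0] = 7; b[1] = 0; b[2] = 7; b[3] = 7; b[4] = 14; b[5] = 21; b[6] = 35; b[7] = 14; b[8] = 7; b[9] = 21; b[10] = 28; b[11] = 7; b[12] = 35; b[13] = 0; b[14] = 35; b[15] = 35; b[16] = 28; b[17] = 21; b[18] = 7; b[19] = 28; b[20] = 35; b[21] = 21; b[22] = 14; b[23] = 35; b[24] = 7; b[25] = 0.
The sequence repeats with period 24.
(1666 - 0) mod 24 = 10, so b[1666] = b[10] = 28.

28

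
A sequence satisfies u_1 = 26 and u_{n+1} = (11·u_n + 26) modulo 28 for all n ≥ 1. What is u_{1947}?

u_1 = 26; u_2 = 4; u_3 = 14; u_4 = 12; u_5 = 18; u_6 = 0; u_7 = 26.
The sequence repeats with period 6.
(1947 - 1) mod 6 = 2, so u_{1947} = u_3 = 14.

14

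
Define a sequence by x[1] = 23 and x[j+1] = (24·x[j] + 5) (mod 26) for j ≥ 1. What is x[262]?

25

We have x[1] = 23; x[2] = 11; x[3] = 9; x[4] = 13; x[5] = 5; x[6] = 21; x[7] = 15; x[8] = 1; x[9] = 3; x[10] = 25; x[11] = 7; x[12] = 17; x[13] = 23.
Since x[13] = x[1] = 23, the sequence is periodic with period 12.
(262 - 1) mod 12 = 9, so x[262] = x[10] = 25.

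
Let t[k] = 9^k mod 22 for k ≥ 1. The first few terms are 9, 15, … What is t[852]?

15

Listing terms: t[1] = 9,  t[2] = 15,  t[3] = 3,  t[4] = 5,  t[5] = 1,  t[6] = 9.
The sequence repeats with period 5.
So t[852] = t[1 + ((852-1) mod 5)] = t[2] = 15.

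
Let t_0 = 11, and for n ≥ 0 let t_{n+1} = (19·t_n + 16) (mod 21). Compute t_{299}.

13

t_0 = 11, t_1 = 15, t_2 = 7, t_3 = 2, t_4 = 12, t_5 = 13, t_6 = 11.
Since t_6 = t_0 = 11, the sequence is periodic with period 6.
(299 - 0) mod 6 = 5, so t_{299} = t_5 = 13.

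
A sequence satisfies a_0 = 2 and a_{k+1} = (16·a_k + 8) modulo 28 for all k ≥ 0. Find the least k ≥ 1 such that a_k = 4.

a_0 = 2,  a_1 = 12,  a_2 = 4,  a_3 = 16,  a_4 = 12.
Since a_4 = a_1 = 12, the sequence is eventually periodic: after a pre-period of length 1 it cycles with period 3.
The value 4 first appears (with k ≥ 1) at a_2.

2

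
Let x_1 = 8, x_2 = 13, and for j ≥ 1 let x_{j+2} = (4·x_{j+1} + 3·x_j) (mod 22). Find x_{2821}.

14

Listing terms: x_1 = 8,  x_2 = 13,  x_3 = 10,  x_4 = 13,  x_5 = 16,  x_6 = 15,  x_7 = 20,  x_8 = 15,  x_9 = 10,  x_{10} = 19,  x_{11} = 18,  x_{12} = 19,  x_{13} = 20,  x_{14} = 5,  x_{15} = 14,  x_{16} = 5,  x_{17} = 18,  x_{18} = 21,  x_{19} = 6,  x_{20} = 21,  x_{21} = 14,  x_{22} = 9,  x_{23} = 12,  x_{24} = 9,  x_{25} = 6,  x_{26} = 7,  x_{27} = 2,  x_{28} = 7,  x_{29} = 12,  x_{30} = 3,  x_{31} = 4,  x_{32} = 3,  x_{33} = 2,  x_{34} = 17,  x_{35} = 8,  x_{36} = 17,  x_{37} = 4,  x_{38} = 1,  x_{39} = 16,  x_{40} = 1,  x_{41} = 8,  x_{42} = 13.
The sequence repeats with period 40.
(2821 - 1) mod 40 = 20, so x_{2821} = x_{21} = 14.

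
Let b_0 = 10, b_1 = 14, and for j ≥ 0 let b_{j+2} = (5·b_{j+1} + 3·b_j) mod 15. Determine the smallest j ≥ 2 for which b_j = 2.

3

We have b_0 = 10; b_1 = 14; b_2 = 10; b_3 = 2; b_4 = 10; b_5 = 11; b_6 = 10; b_7 = 8; b_8 = 10; b_9 = 14.
Since (b_8, b_9) = (b_0, b_1) = (10, 14) (two consecutive terms determine the rest), the sequence is periodic with period 8.
The value 2 first appears (with j ≥ 2) at b_3.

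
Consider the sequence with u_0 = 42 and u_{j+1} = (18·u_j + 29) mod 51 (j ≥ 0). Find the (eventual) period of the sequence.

We have u_0 = 42, u_1 = 20, u_2 = 32, u_3 = 44, u_4 = 5, u_5 = 17, u_6 = 29, u_7 = 41, u_8 = 2, u_9 = 14, u_{10} = 26, u_{11} = 38, u_{12} = 50, u_{13} = 11, u_{14} = 23, u_{15} = 35, u_{16} = 47, u_{17} = 8, u_{18} = 20.
Since u_{18} = u_1 = 20, the sequence is eventually periodic: after a pre-period of length 1 it cycles with period 17.

17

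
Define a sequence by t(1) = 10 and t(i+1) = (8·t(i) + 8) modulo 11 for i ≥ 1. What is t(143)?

t(1) = 10; t(2) = 0; t(3) = 8; t(4) = 6; t(5) = 1; t(6) = 5; t(7) = 4; t(8) = 7; t(9) = 9; t(10) = 3; t(11) = 10.
The sequence repeats with period 10.
(143 - 1) mod 10 = 2, so t(143) = t(3) = 8.

8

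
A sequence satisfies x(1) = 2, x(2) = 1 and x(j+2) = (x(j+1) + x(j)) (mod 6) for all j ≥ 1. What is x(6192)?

Computing terms: x(1) = 2,  x(2) = 1,  x(3) = 3,  x(4) = 4,  x(5) = 1,  x(6) = 5,  x(7) = 0,  x(8) = 5,  x(9) = 5,  x(10) = 4,  x(11) = 3,  x(12) = 1,  x(13) = 4,  x(14) = 5,  x(15) = 3,  x(16) = 2,  x(17) = 5,  x(18) = 1,  x(19) = 0,  x(20) = 1,  x(21) = 1,  x(22) = 2,  x(23) = 3,  x(24) = 5,  x(25) = 2,  x(26) = 1.
Since (x(25), x(26)) = (x(1), x(2)) = (2, 1) (two consecutive terms determine the rest), the sequence is periodic with period 24.
So x(6192) = x(1 + ((6192-1) mod 24)) = x(24) = 5.

5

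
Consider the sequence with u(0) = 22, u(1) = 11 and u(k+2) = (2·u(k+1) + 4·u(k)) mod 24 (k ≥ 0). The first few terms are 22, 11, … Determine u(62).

Listing terms: u(0) = 22, u(1) = 11, u(2) = 14, u(3) = 0, u(4) = 8, u(5) = 16, u(6) = 16, u(7) = 0, u(8) = 16, u(9) = 8, u(10) = 8, u(11) = 0, u(12) = 8.
Since (u(11), u(12)) = (u(3), u(4)) = (0, 8) (two consecutive terms determine the rest), the sequence is eventually periodic: after a pre-period of length 3 it cycles with period 8.
For k ≥ 3, u(k) depends only on (k - 3) mod 8. (62 - 3) mod 8 = 3, so u(62) = u(6) = 16.

16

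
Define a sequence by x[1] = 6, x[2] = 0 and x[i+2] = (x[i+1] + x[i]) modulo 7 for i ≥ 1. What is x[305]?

6

Listing terms: x[1] = 6; x[2] = 0; x[3] = 6; x[4] = 6; x[5] = 5; x[6] = 4; x[7] = 2; x[8] = 6; x[9] = 1; x[10] = 0; x[11] = 1; x[12] = 1; x[13] = 2; x[14] = 3; x[15] = 5; x[16] = 1; x[17] = 6; x[18] = 0.
The sequence repeats with period 16.
So x[305] = x[1 + ((305-1) mod 16)] = x[1] = 6.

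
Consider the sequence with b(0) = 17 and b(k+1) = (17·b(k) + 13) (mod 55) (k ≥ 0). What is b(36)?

47

Computing terms: b(0) = 17; b(1) = 27; b(2) = 32; b(3) = 7; b(4) = 22; b(5) = 2; b(6) = 47; b(7) = 42; b(8) = 12; b(9) = 52; b(10) = 17.
Since b(10) = b(0) = 17, the sequence is periodic with period 10.
So b(36) = b(0 + ((36-0) mod 10)) = b(6) = 47.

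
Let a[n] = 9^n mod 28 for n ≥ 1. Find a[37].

9

We have a[1] = 9, a[2] = 25, a[3] = 1, a[4] = 9.
The sequence repeats with period 3.
So a[37] = a[1 + ((37-1) mod 3)] = a[1] = 9.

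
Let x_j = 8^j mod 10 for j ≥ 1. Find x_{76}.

Computing terms: x_1 = 8; x_2 = 4; x_3 = 2; x_4 = 6; x_5 = 8.
The sequence repeats with period 4.
(76 - 1) mod 4 = 3, so x_{76} = x_4 = 6.

6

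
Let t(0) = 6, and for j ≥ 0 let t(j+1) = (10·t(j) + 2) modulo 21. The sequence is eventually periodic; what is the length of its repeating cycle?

3

t(0) = 6, t(1) = 20, t(2) = 13, t(3) = 6.
Since t(3) = t(0) = 6, the sequence is periodic with period 3.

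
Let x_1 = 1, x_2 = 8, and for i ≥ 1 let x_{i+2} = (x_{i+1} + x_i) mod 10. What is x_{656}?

2

Listing terms: x_1 = 1, x_2 = 8, x_3 = 9, x_4 = 7, x_5 = 6, x_6 = 3, x_7 = 9, x_8 = 2, x_9 = 1, x_{10} = 3, x_{11} = 4, x_{12} = 7, x_{13} = 1, x_{14} = 8.
Since (x_{13}, x_{14}) = (x_1, x_2) = (1, 8) (two consecutive terms determine the rest), the sequence is periodic with period 12.
So x_{656} = x_{1 + ((656-1) mod 12)} = x_8 = 2.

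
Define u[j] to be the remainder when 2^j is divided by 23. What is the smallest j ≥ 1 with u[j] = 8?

Listing terms: u[0] = 1; u[1] = 2; u[2] = 4; u[3] = 8; u[4] = 16; u[5] = 9; u[6] = 18; u[7] = 13; u[8] = 3; u[9] = 6; u[10] = 12; u[11] = 1.
Since u[11] = u[0] = 1, the sequence is periodic with period 11.
The value 8 first appears (with j ≥ 1) at u[3].

3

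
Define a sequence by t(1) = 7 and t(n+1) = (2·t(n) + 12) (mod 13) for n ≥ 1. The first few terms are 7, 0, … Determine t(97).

Listing terms: t(1) = 7; t(2) = 0; t(3) = 12; t(4) = 10; t(5) = 6; t(6) = 11; t(7) = 8; t(8) = 2; t(9) = 3; t(10) = 5; t(11) = 9; t(12) = 4; t(13) = 7.
Since t(13) = t(1) = 7, the sequence is periodic with period 12.
(97 - 1) mod 12 = 0, so t(97) = t(1) = 7.

7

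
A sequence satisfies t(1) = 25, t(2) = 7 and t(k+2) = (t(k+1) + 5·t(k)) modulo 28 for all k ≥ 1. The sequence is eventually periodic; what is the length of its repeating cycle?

42

Listing terms: t(1) = 25, t(2) = 7, t(3) = 20, t(4) = 27, t(5) = 15, t(6) = 10, t(7) = 1, t(8) = 23, t(9) = 0, t(10) = 3, t(11) = 3, t(12) = 18, t(13) = 5, t(14) = 11, t(15) = 8, t(16) = 7, t(17) = 19, t(18) = 26, t(19) = 9, t(20) = 27, t(21) = 16, t(22) = 11, t(23) = 7, t(24) = 6, t(25) = 13, t(26) = 15, t(27) = 24, t(28) = 15, t(29) = 23, t(30) = 14, t(31) = 17, t(32) = 3, t(33) = 4, t(34) = 19, t(35) = 11, t(36) = 22, t(37) = 21, t(38) = 19, t(39) = 12, t(40) = 23, t(41) = 27, t(42) = 2, t(43) = 25, t(44) = 7.
The sequence repeats with period 42.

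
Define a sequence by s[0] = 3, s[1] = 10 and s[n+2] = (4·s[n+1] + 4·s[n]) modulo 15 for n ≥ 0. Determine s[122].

7

Computing terms: s[0] = 3; s[1] = 10; s[2] = 7; s[3] = 8; s[4] = 0; s[5] = 2; s[6] = 8; s[7] = 10; s[8] = 12; s[9] = 13; s[10] = 10; s[11] = 2; s[12] = 3; s[13] = 5; s[14] = 2; s[15] = 13; s[16] = 0; s[17] = 7; s[18] = 13; s[19] = 5; s[20] = 12; s[21] = 8; s[22] = 5; s[23] = 7; s[24] = 3; s[25] = 10.
The sequence repeats with period 24.
(122 - 0) mod 24 = 2, so s[122] = s[2] = 7.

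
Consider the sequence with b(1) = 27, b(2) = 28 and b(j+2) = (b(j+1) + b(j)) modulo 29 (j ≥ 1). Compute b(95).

We have b(1) = 27,  b(2) = 28,  b(3) = 26,  b(4) = 25,  b(5) = 22,  b(6) = 18,  b(7) = 11,  b(8) = 0,  b(9) = 11,  b(10) = 11,  b(11) = 22,  b(12) = 4,  b(13) = 26,  b(14) = 1,  b(15) = 27,  b(16) = 28.
The sequence repeats with period 14.
So b(95) = b(1 + ((95-1) mod 14)) = b(11) = 22.

22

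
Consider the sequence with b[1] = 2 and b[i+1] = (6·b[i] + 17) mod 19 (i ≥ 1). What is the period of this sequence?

9

Listing terms: b[1] = 2, b[2] = 10, b[3] = 1, b[4] = 4, b[5] = 3, b[6] = 16, b[7] = 18, b[8] = 11, b[9] = 7, b[10] = 2.
The sequence repeats with period 9.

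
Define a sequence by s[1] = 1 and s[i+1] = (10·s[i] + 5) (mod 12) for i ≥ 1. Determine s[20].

3

Computing terms: s[1] = 1; s[2] = 3; s[3] = 11; s[4] = 7; s[5] = 3.
Since s[5] = s[2] = 3, the sequence is eventually periodic: after a pre-period of length 1 it cycles with period 3.
For i ≥ 2, s[i] depends only on (i - 2) mod 3. (20 - 2) mod 3 = 0, so s[20] = s[2] = 3.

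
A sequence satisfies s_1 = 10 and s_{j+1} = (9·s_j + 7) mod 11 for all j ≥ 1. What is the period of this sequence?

We have s_1 = 10,  s_2 = 9,  s_3 = 0,  s_4 = 7,  s_5 = 4,  s_6 = 10.
Since s_6 = s_1 = 10, the sequence is periodic with period 5.

5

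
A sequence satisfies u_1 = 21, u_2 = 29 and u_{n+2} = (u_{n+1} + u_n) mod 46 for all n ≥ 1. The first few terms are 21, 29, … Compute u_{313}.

u_1 = 21, u_2 = 29, u_3 = 4, u_4 = 33, u_5 = 37, u_6 = 24, u_7 = 15, u_8 = 39, u_9 = 8, u_{10} = 1, u_{11} = 9, u_{12} = 10, u_{13} = 19, u_{14} = 29, u_{15} = 2, u_{16} = 31, u_{17} = 33, u_{18} = 18, u_{19} = 5, u_{20} = 23, u_{21} = 28, u_{22} = 5, u_{23} = 33, u_{24} = 38, u_{25} = 25, u_{26} = 17, u_{27} = 42, u_{28} = 13, u_{29} = 9, u_{30} = 22, u_{31} = 31, u_{32} = 7, u_{33} = 38, u_{34} = 45, u_{35} = 37, u_{36} = 36, u_{37} = 27, u_{38} = 17, u_{39} = 44, u_{40} = 15, u_{41} = 13, u_{42} = 28, u_{43} = 41, u_{44} = 23, u_{45} = 18, u_{46} = 41, u_{47} = 13, u_{48} = 8, u_{49} = 21, u_{50} = 29.
The sequence repeats with period 48.
(313 - 1) mod 48 = 24, so u_{313} = u_{25} = 25.

25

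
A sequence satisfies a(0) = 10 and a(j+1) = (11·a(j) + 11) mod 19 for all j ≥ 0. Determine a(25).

Listing terms: a(0) = 10,  a(1) = 7,  a(2) = 12,  a(3) = 10.
Since a(3) = a(0) = 10, the sequence is periodic with period 3.
(25 - 0) mod 3 = 1, so a(25) = a(1) = 7.

7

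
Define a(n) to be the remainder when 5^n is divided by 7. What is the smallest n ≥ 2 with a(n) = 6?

3

Computing terms: a(1) = 5; a(2) = 4; a(3) = 6; a(4) = 2; a(5) = 3; a(6) = 1; a(7) = 5.
The sequence repeats with period 6.
The value 6 first appears (with n ≥ 2) at a(3).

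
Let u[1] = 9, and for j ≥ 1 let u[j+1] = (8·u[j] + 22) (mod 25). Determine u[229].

Listing terms: u[1] = 9; u[2] = 19; u[3] = 24; u[4] = 14; u[5] = 9.
The sequence repeats with period 4.
(229 - 1) mod 4 = 0, so u[229] = u[1] = 9.

9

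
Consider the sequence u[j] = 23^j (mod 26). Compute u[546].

We have u[0] = 1; u[1] = 23; u[2] = 9; u[3] = 25; u[4] = 3; u[5] = 17; u[6] = 1.
Since u[6] = u[0] = 1, the sequence is periodic with period 6.
So u[546] = u[0 + ((546-0) mod 6)] = u[0] = 1.

1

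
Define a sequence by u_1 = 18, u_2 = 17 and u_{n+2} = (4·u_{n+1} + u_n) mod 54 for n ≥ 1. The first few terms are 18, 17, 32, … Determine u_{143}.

22

Listing terms: u_1 = 18, u_2 = 17, u_3 = 32, u_4 = 37, u_5 = 18, u_6 = 1, u_7 = 22, u_8 = 35, u_9 = 0, u_{10} = 35, u_{11} = 32, u_{12} = 1, u_{13} = 36, u_{14} = 37, u_{15} = 22, u_{16} = 17, u_{17} = 36, u_{18} = 53, u_{19} = 32, u_{20} = 19, u_{21} = 0, u_{22} = 19, u_{23} = 22, u_{24} = 53, u_{25} = 18, u_{26} = 17.
The sequence repeats with period 24.
So u_{143} = u_{1 + ((143-1) mod 24)} = u_{23} = 22.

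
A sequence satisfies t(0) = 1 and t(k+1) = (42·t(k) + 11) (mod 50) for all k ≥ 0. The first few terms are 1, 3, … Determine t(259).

We have t(0) = 1; t(1) = 3; t(2) = 37; t(3) = 15; t(4) = 41; t(5) = 33; t(6) = 47; t(7) = 35; t(8) = 31; t(9) = 13; t(10) = 7; t(11) = 5; t(12) = 21; t(13) = 43; t(14) = 17; t(15) = 25; t(16) = 11; t(17) = 23; t(18) = 27; t(19) = 45; t(20) = 1.
The sequence repeats with period 20.
So t(259) = t(0 + ((259-0) mod 20)) = t(19) = 45.

45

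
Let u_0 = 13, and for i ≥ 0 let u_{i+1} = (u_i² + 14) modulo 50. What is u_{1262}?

We have u_0 = 13,  u_1 = 33,  u_2 = 3,  u_3 = 23,  u_4 = 43,  u_5 = 13.
Since u_5 = u_0 = 13, the sequence is periodic with period 5.
So u_{1262} = u_{0 + ((1262-0) mod 5)} = u_2 = 3.

3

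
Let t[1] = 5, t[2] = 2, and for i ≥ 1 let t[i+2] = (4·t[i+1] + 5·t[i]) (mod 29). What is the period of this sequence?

14

Computing terms: t[1] = 5, t[2] = 2, t[3] = 4, t[4] = 26, t[5] = 8, t[6] = 17, t[7] = 21, t[8] = 24, t[9] = 27, t[10] = 25, t[11] = 3, t[12] = 21, t[13] = 12, t[14] = 8, t[15] = 5, t[16] = 2.
The sequence repeats with period 14.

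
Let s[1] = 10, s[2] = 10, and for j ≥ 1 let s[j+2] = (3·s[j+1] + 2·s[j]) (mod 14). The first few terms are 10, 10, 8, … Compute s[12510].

0

s[1] = 10; s[2] = 10; s[3] = 8; s[4] = 2; s[5] = 8; s[6] = 0; s[7] = 2; s[8] = 6; s[9] = 8; s[10] = 8; s[11] = 12; s[12] = 10; s[13] = 12; s[14] = 0; s[15] = 10; s[16] = 2; s[17] = 12; s[18] = 12; s[19] = 4; s[20] = 8; s[21] = 4; s[22] = 0; s[23] = 8; s[24] = 10; s[25] = 4; s[26] = 4; s[27] = 6; s[28] = 12; s[29] = 6; s[30] = 0; s[31] = 12; s[32] = 8; s[33] = 6; s[34] = 6; s[35] = 2; s[36] = 4; s[37] = 2; s[38] = 0; s[39] = 4; s[40] = 12; s[41] = 2; s[42] = 2; s[43] = 10; s[44] = 6; s[45] = 10; s[46] = 0; s[47] = 6; s[48] = 4; s[49] = 10; s[50] = 10.
Since (s[49], s[50]) = (s[1], s[2]) = (10, 10) (two consecutive terms determine the rest), the sequence is periodic with period 48.
So s[12510] = s[1 + ((12510-1) mod 48)] = s[30] = 0.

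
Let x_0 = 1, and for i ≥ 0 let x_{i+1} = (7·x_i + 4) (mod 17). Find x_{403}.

x_0 = 1; x_1 = 11; x_2 = 13; x_3 = 10; x_4 = 6; x_5 = 12; x_6 = 3; x_7 = 8; x_8 = 9; x_9 = 16; x_{10} = 14; x_{11} = 0; x_{12} = 4; x_{13} = 15; x_{14} = 7; x_{15} = 2; x_{16} = 1.
The sequence repeats with period 16.
(403 - 0) mod 16 = 3, so x_{403} = x_3 = 10.

10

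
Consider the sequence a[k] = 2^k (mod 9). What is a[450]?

1

Computing terms: a[1] = 2; a[2] = 4; a[3] = 8; a[4] = 7; a[5] = 5; a[6] = 1; a[7] = 2.
The sequence repeats with period 6.
(450 - 1) mod 6 = 5, so a[450] = a[6] = 1.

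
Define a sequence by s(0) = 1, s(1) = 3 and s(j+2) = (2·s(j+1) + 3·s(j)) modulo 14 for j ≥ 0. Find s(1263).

13

Computing terms: s(0) = 1; s(1) = 3; s(2) = 9; s(3) = 13; s(4) = 11; s(5) = 5; s(6) = 1; s(7) = 3.
The sequence repeats with period 6.
(1263 - 0) mod 6 = 3, so s(1263) = s(3) = 13.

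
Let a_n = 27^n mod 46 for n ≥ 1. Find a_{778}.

Listing terms: a_1 = 27, a_2 = 39, a_3 = 41, a_4 = 3, a_5 = 35, a_6 = 25, a_7 = 31, a_8 = 9, a_9 = 13, a_{10} = 29, a_{11} = 1, a_{12} = 27.
Since a_{12} = a_1 = 27, the sequence is periodic with period 11.
So a_{778} = a_{1 + ((778-1) mod 11)} = a_8 = 9.

9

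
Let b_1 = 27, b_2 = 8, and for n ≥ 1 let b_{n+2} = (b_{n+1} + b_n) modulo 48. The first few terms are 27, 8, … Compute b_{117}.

We have b_1 = 27, b_2 = 8, b_3 = 35, b_4 = 43, b_5 = 30, b_6 = 25, b_7 = 7, b_8 = 32, b_9 = 39, b_{10} = 23, b_{11} = 14, b_{12} = 37, b_{13} = 3, b_{14} = 40, b_{15} = 43, b_{16} = 35, b_{17} = 30, b_{18} = 17, b_{19} = 47, b_{20} = 16, b_{21} = 15, b_{22} = 31, b_{23} = 46, b_{24} = 29, b_{25} = 27, b_{26} = 8.
The sequence repeats with period 24.
(117 - 1) mod 24 = 20, so b_{117} = b_{21} = 15.

15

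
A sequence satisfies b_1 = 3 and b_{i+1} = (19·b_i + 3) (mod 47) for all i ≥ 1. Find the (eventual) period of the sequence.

46

Listing terms: b_1 = 3, b_2 = 13, b_3 = 15, b_4 = 6, b_5 = 23, b_6 = 17, b_7 = 44, b_8 = 40, b_9 = 11, b_{10} = 24, b_{11} = 36, b_{12} = 29, b_{13} = 37, b_{14} = 1, b_{15} = 22, b_{16} = 45, b_{17} = 12, b_{18} = 43, b_{19} = 21, b_{20} = 26, b_{21} = 27, b_{22} = 46, b_{23} = 31, b_{24} = 28, b_{25} = 18, b_{26} = 16, b_{27} = 25, b_{28} = 8, b_{29} = 14, b_{30} = 34, b_{31} = 38, b_{32} = 20, b_{33} = 7, b_{34} = 42, b_{35} = 2, b_{36} = 41, b_{37} = 30, b_{38} = 9, b_{39} = 33, b_{40} = 19, b_{41} = 35, b_{42} = 10, b_{43} = 5, b_{44} = 4, b_{45} = 32, b_{46} = 0, b_{47} = 3.
Since b_{47} = b_1 = 3, the sequence is periodic with period 46.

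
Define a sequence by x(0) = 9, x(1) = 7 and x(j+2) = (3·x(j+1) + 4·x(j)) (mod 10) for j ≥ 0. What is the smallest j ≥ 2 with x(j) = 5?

4

We have x(0) = 9, x(1) = 7, x(2) = 7, x(3) = 9, x(4) = 5, x(5) = 1, x(6) = 3, x(7) = 3, x(8) = 1, x(9) = 5, x(10) = 9, x(11) = 7.
Since (x(10), x(11)) = (x(0), x(1)) = (9, 7) (two consecutive terms determine the rest), the sequence is periodic with period 10.
The value 5 first appears (with j ≥ 2) at x(4).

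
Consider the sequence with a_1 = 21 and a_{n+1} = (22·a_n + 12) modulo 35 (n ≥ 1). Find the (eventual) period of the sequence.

Computing terms: a_1 = 21; a_2 = 19; a_3 = 10; a_4 = 22; a_5 = 6; a_6 = 4; a_7 = 30; a_8 = 7; a_9 = 26; a_{10} = 24; a_{11} = 15; a_{12} = 27; a_{13} = 11; a_{14} = 9; a_{15} = 0; a_{16} = 12; a_{17} = 31; a_{18} = 29; a_{19} = 20; a_{20} = 32; a_{21} = 16; a_{22} = 14; a_{23} = 5; a_{24} = 17; a_{25} = 1; a_{26} = 34; a_{27} = 25; a_{28} = 2; a_{29} = 21.
Since a_{29} = a_1 = 21, the sequence is periodic with period 28.

28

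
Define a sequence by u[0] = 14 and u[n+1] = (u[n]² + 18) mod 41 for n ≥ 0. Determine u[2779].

14

We have u[0] = 14,  u[1] = 9,  u[2] = 17,  u[3] = 20,  u[4] = 8,  u[5] = 0,  u[6] = 18,  u[7] = 14.
Since u[7] = u[0] = 14, the sequence is periodic with period 7.
(2779 - 0) mod 7 = 0, so u[2779] = u[0] = 14.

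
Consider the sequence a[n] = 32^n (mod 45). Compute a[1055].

38

Computing terms: a[0] = 1, a[1] = 32, a[2] = 34, a[3] = 8, a[4] = 31, a[5] = 2, a[6] = 19, a[7] = 23, a[8] = 16, a[9] = 17, a[10] = 4, a[11] = 38, a[12] = 1.
Since a[12] = a[0] = 1, the sequence is periodic with period 12.
So a[1055] = a[0 + ((1055-0) mod 12)] = a[11] = 38.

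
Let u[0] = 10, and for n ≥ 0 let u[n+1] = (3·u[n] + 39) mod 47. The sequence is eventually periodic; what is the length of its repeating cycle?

We have u[0] = 10, u[1] = 22, u[2] = 11, u[3] = 25, u[4] = 20, u[5] = 5, u[6] = 7, u[7] = 13, u[8] = 31, u[9] = 38, u[10] = 12, u[11] = 28, u[12] = 29, u[13] = 32, u[14] = 41, u[15] = 21, u[16] = 8, u[17] = 16, u[18] = 40, u[19] = 18, u[20] = 46, u[21] = 36, u[22] = 6, u[23] = 10.
The sequence repeats with period 23.

23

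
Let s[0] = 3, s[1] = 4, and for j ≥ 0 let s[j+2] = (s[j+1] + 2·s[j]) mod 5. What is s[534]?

0

Listing terms: s[0] = 3, s[1] = 4, s[2] = 0, s[3] = 3, s[4] = 3, s[5] = 4.
Since (s[4], s[5]) = (s[0], s[1]) = (3, 4) (two consecutive terms determine the rest), the sequence is periodic with period 4.
(534 - 0) mod 4 = 2, so s[534] = s[2] = 0.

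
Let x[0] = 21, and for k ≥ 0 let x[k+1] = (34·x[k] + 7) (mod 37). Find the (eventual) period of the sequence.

Computing terms: x[0] = 21, x[1] = 18, x[2] = 27, x[3] = 0, x[4] = 7, x[5] = 23, x[6] = 12, x[7] = 8, x[8] = 20, x[9] = 21.
The sequence repeats with period 9.

9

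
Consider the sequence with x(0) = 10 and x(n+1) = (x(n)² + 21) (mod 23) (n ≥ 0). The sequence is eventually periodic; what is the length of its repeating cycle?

x(0) = 10; x(1) = 6; x(2) = 11; x(3) = 4; x(4) = 14; x(5) = 10.
Since x(5) = x(0) = 10, the sequence is periodic with period 5.

5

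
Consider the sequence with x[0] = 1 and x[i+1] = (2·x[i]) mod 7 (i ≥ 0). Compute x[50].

x[0] = 1, x[1] = 2, x[2] = 4, x[3] = 1.
The sequence repeats with period 3.
(50 - 0) mod 3 = 2, so x[50] = x[2] = 4.

4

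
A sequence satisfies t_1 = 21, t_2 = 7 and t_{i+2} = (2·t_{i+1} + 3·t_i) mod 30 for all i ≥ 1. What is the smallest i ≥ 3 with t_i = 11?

We have t_1 = 21, t_2 = 7, t_3 = 17, t_4 = 25, t_5 = 11, t_6 = 7, t_7 = 17.
Since (t_6, t_7) = (t_2, t_3) = (7, 17) (two consecutive terms determine the rest), the sequence is eventually periodic: after a pre-period of length 1 it cycles with period 4.
The value 11 first appears (with i ≥ 3) at t_5.

5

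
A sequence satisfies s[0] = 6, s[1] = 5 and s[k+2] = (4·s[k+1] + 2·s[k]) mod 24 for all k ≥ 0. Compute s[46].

s[0] = 6, s[1] = 5, s[2] = 8, s[3] = 18, s[4] = 16, s[5] = 4, s[6] = 0, s[7] = 8, s[8] = 8, s[9] = 0, s[10] = 16, s[11] = 16, s[12] = 0, s[13] = 8.
Since (s[12], s[13]) = (s[6], s[7]) = (0, 8) (two consecutive terms determine the rest), the sequence is eventually periodic: after a pre-period of length 6 it cycles with period 6.
For k ≥ 6, s[k] depends only on (k - 6) mod 6. (46 - 6) mod 6 = 4, so s[46] = s[10] = 16.

16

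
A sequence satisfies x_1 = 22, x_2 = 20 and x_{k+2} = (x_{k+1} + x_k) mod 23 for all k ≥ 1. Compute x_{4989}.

We have x_1 = 22,  x_2 = 20,  x_3 = 19,  x_4 = 16,  x_5 = 12,  x_6 = 5,  x_7 = 17,  x_8 = 22,  x_9 = 16,  x_{10} = 15,  x_{11} = 8,  x_{12} = 0,  x_{13} = 8,  x_{14} = 8,  x_{15} = 16,  x_{16} = 1,  x_{17} = 17,  x_{18} = 18,  x_{19} = 12,  x_{20} = 7,  x_{21} = 19,  x_{22} = 3,  x_{23} = 22,  x_{24} = 2,  x_{25} = 1,  x_{26} = 3,  x_{27} = 4,  x_{28} = 7,  x_{29} = 11,  x_{30} = 18,  x_{31} = 6,  x_{32} = 1,  x_{33} = 7,  x_{34} = 8,  x_{35} = 15,  x_{36} = 0,  x_{37} = 15,  x_{38} = 15,  x_{39} = 7,  x_{40} = 22,  x_{41} = 6,  x_{42} = 5,  x_{43} = 11,  x_{44} = 16,  x_{45} = 4,  x_{46} = 20,  x_{47} = 1,  x_{48} = 21,  x_{49} = 22,  x_{50} = 20.
The sequence repeats with period 48.
So x_{4989} = x_{1 + ((4989-1) mod 48)} = x_{45} = 4.

4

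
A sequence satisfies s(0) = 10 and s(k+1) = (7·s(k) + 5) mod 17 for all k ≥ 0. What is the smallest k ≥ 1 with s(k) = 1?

Listing terms: s(0) = 10; s(1) = 7; s(2) = 3; s(3) = 9; s(4) = 0; s(5) = 5; s(6) = 6; s(7) = 13; s(8) = 11; s(9) = 14; s(10) = 1; s(11) = 12; s(12) = 4; s(13) = 16; s(14) = 15; s(15) = 8; s(16) = 10.
Since s(16) = s(0) = 10, the sequence is periodic with period 16.
The value 1 first appears (with k ≥ 1) at s(10).

10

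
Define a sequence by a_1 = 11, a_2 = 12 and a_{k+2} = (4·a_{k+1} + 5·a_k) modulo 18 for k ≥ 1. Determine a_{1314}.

We have a_1 = 11, a_2 = 12, a_3 = 13, a_4 = 4, a_5 = 9, a_6 = 2, a_7 = 17, a_8 = 6, a_9 = 1, a_{10} = 16, a_{11} = 15, a_{12} = 14, a_{13} = 5, a_{14} = 0, a_{15} = 7, a_{16} = 10, a_{17} = 3, a_{18} = 8, a_{19} = 11, a_{20} = 12.
The sequence repeats with period 18.
So a_{1314} = a_{1 + ((1314-1) mod 18)} = a_{18} = 8.

8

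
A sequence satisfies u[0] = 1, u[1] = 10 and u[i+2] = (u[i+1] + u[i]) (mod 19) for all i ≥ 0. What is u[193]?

4

We have u[0] = 1,  u[1] = 10,  u[2] = 11,  u[3] = 2,  u[4] = 13,  u[5] = 15,  u[6] = 9,  u[7] = 5,  u[8] = 14,  u[9] = 0,  u[10] = 14,  u[11] = 14,  u[12] = 9,  u[13] = 4,  u[14] = 13,  u[15] = 17,  u[16] = 11,  u[17] = 9,  u[18] = 1,  u[19] = 10.
The sequence repeats with period 18.
(193 - 0) mod 18 = 13, so u[193] = u[13] = 4.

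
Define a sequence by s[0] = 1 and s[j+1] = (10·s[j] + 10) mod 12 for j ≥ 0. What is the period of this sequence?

Listing terms: s[0] = 1; s[1] = 8; s[2] = 6; s[3] = 10; s[4] = 2; s[5] = 6.
Since s[5] = s[2] = 6, the sequence is eventually periodic: after a pre-period of length 2 it cycles with period 3.

3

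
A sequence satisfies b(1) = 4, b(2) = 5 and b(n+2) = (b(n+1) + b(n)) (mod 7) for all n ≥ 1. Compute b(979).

2

Listing terms: b(1) = 4, b(2) = 5, b(3) = 2, b(4) = 0, b(5) = 2, b(6) = 2, b(7) = 4, b(8) = 6, b(9) = 3, b(10) = 2, b(11) = 5, b(12) = 0, b(13) = 5, b(14) = 5, b(15) = 3, b(16) = 1, b(17) = 4, b(18) = 5.
Since (b(17), b(18)) = (b(1), b(2)) = (4, 5) (two consecutive terms determine the rest), the sequence is periodic with period 16.
(979 - 1) mod 16 = 2, so b(979) = b(3) = 2.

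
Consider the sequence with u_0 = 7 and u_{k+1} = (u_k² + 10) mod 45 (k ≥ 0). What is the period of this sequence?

Listing terms: u_0 = 7, u_1 = 14, u_2 = 26, u_3 = 11, u_4 = 41, u_5 = 26.
Since u_5 = u_2 = 26, the sequence is eventually periodic: after a pre-period of length 2 it cycles with period 3.

3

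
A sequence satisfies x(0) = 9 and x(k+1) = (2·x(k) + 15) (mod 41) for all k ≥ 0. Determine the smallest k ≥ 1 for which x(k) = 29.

17

Computing terms: x(0) = 9; x(1) = 33; x(2) = 40; x(3) = 13; x(4) = 0; x(5) = 15; x(6) = 4; x(7) = 23; x(8) = 20; x(9) = 14; x(10) = 2; x(11) = 19; x(12) = 12; x(13) = 39; x(14) = 11; x(15) = 37; x(16) = 7; x(17) = 29; x(18) = 32; x(19) = 38; x(20) = 9.
The sequence repeats with period 20.
The value 29 first appears (with k ≥ 1) at x(17).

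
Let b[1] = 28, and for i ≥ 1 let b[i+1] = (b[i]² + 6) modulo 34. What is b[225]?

4

Computing terms: b[1] = 28,  b[2] = 8,  b[3] = 2,  b[4] = 10,  b[5] = 4,  b[6] = 22,  b[7] = 14,  b[8] = 32,  b[9] = 10.
Since b[9] = b[4] = 10, the sequence is eventually periodic: after a pre-period of length 3 it cycles with period 5.
For i ≥ 4, b[i] depends only on (i - 4) mod 5. (225 - 4) mod 5 = 1, so b[225] = b[5] = 4.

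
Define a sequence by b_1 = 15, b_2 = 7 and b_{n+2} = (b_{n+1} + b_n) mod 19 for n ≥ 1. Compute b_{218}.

7

We have b_1 = 15,  b_2 = 7,  b_3 = 3,  b_4 = 10,  b_5 = 13,  b_6 = 4,  b_7 = 17,  b_8 = 2,  b_9 = 0,  b_{10} = 2,  b_{11} = 2,  b_{12} = 4,  b_{13} = 6,  b_{14} = 10,  b_{15} = 16,  b_{16} = 7,  b_{17} = 4,  b_{18} = 11,  b_{19} = 15,  b_{20} = 7.
The sequence repeats with period 18.
(218 - 1) mod 18 = 1, so b_{218} = b_2 = 7.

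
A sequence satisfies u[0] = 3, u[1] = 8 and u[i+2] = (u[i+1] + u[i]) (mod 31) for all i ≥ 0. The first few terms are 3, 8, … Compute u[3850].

15

Computing terms: u[0] = 3,  u[1] = 8,  u[2] = 11,  u[3] = 19,  u[4] = 30,  u[5] = 18,  u[6] = 17,  u[7] = 4,  u[8] = 21,  u[9] = 25,  u[10] = 15,  u[11] = 9,  u[12] = 24,  u[13] = 2,  u[14] = 26,  u[15] = 28,  u[16] = 23,  u[17] = 20,  u[18] = 12,  u[19] = 1,  u[20] = 13,  u[21] = 14,  u[22] = 27,  u[23] = 10,  u[24] = 6,  u[25] = 16,  u[26] = 22,  u[27] = 7,  u[28] = 29,  u[29] = 5,  u[30] = 3,  u[31] = 8.
The sequence repeats with period 30.
So u[3850] = u[0 + ((3850-0) mod 30)] = u[10] = 15.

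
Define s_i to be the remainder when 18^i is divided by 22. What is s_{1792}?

16

We have s_1 = 18,  s_2 = 16,  s_3 = 2,  s_4 = 14,  s_5 = 10,  s_6 = 4,  s_7 = 6,  s_8 = 20,  s_9 = 8,  s_{10} = 12,  s_{11} = 18.
Since s_{11} = s_1 = 18, the sequence is periodic with period 10.
So s_{1792} = s_{1 + ((1792-1) mod 10)} = s_2 = 16.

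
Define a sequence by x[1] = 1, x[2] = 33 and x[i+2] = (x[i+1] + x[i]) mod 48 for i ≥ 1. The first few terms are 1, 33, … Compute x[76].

Listing terms: x[1] = 1,  x[2] = 33,  x[3] = 34,  x[4] = 19,  x[5] = 5,  x[6] = 24,  x[7] = 29,  x[8] = 5,  x[9] = 34,  x[10] = 39,  x[11] = 25,  x[12] = 16,  x[13] = 41,  x[14] = 9,  x[15] = 2,  x[16] = 11,  x[17] = 13,  x[18] = 24,  x[19] = 37,  x[20] = 13,  x[21] = 2,  x[22] = 15,  x[23] = 17,  x[24] = 32,  x[25] = 1,  x[26] = 33.
Since (x[25], x[26]) = (x[1], x[2]) = (1, 33) (two consecutive terms determine the rest), the sequence is periodic with period 24.
So x[76] = x[1 + ((76-1) mod 24)] = x[4] = 19.

19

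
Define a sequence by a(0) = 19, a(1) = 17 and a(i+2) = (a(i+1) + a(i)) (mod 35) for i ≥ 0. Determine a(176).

We have a(0) = 19; a(1) = 17; a(2) = 1; a(3) = 18; a(4) = 19; a(5) = 2; a(6) = 21; a(7) = 23; a(8) = 9; a(9) = 32; a(10) = 6; a(11) = 3; a(12) = 9; a(13) = 12; a(14) = 21; a(15) = 33; a(16) = 19; a(17) = 17.
Since (a(16), a(17)) = (a(0), a(1)) = (19, 17) (two consecutive terms determine the rest), the sequence is periodic with period 16.
(176 - 0) mod 16 = 0, so a(176) = a(0) = 19.

19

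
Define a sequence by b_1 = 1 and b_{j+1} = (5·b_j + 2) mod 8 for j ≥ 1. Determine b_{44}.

Listing terms: b_1 = 1, b_2 = 7, b_3 = 5, b_4 = 3, b_5 = 1.
Since b_5 = b_1 = 1, the sequence is periodic with period 4.
(44 - 1) mod 4 = 3, so b_{44} = b_4 = 3.

3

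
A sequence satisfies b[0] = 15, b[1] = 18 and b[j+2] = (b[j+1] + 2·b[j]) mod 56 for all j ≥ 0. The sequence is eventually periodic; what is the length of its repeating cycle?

6

b[0] = 15, b[1] = 18, b[2] = 48, b[3] = 28, b[4] = 12, b[5] = 12, b[6] = 36, b[7] = 4, b[8] = 20, b[9] = 28, b[10] = 12.
Since (b[9], b[10]) = (b[3], b[4]) = (28, 12) (two consecutive terms determine the rest), the sequence is eventually periodic: after a pre-period of length 3 it cycles with period 6.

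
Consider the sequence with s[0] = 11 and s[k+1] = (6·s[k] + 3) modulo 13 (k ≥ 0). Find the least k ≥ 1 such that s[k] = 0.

s[0] = 11; s[1] = 4; s[2] = 1; s[3] = 9; s[4] = 5; s[5] = 7; s[6] = 6; s[7] = 0; s[8] = 3; s[9] = 8; s[10] = 12; s[11] = 10; s[12] = 11.
The sequence repeats with period 12.
The value 0 first appears (with k ≥ 1) at s[7].

7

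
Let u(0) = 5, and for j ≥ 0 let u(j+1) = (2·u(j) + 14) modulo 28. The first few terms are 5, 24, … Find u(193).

u(0) = 5; u(1) = 24; u(2) = 6; u(3) = 26; u(4) = 10; u(5) = 6.
Since u(5) = u(2) = 6, the sequence is eventually periodic: after a pre-period of length 2 it cycles with period 3.
For j ≥ 2, u(j) depends only on (j - 2) mod 3. (193 - 2) mod 3 = 2, so u(193) = u(4) = 10.

10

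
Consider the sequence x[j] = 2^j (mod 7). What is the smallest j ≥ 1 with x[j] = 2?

1

Computing terms: x[0] = 1,  x[1] = 2,  x[2] = 4,  x[3] = 1.
The sequence repeats with period 3.
The value 2 first appears (with j ≥ 1) at x[1].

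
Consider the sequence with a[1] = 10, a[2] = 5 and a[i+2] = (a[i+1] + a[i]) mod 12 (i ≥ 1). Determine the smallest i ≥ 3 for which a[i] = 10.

Computing terms: a[1] = 10,  a[2] = 5,  a[3] = 3,  a[4] = 8,  a[5] = 11,  a[6] = 7,  a[7] = 6,  a[8] = 1,  a[9] = 7,  a[10] = 8,  a[11] = 3,  a[12] = 11,  a[13] = 2,  a[14] = 1,  a[15] = 3,  a[16] = 4,  a[17] = 7,  a[18] = 11,  a[19] = 6,  a[20] = 5,  a[21] = 11,  a[22] = 4,  a[23] = 3,  a[24] = 7,  a[25] = 10,  a[26] = 5.
Since (a[25], a[26]) = (a[1], a[2]) = (10, 5) (two consecutive terms determine the rest), the sequence is periodic with period 24.
The value 10 next appears (with i ≥ 3) at a[25].

25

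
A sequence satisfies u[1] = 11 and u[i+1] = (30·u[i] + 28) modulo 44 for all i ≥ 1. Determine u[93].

Listing terms: u[1] = 11; u[2] = 6; u[3] = 32; u[4] = 20; u[5] = 12; u[6] = 36; u[7] = 8; u[8] = 4; u[9] = 16; u[10] = 24; u[11] = 0; u[12] = 28; u[13] = 32.
Since u[13] = u[3] = 32, the sequence is eventually periodic: after a pre-period of length 2 it cycles with period 10.
For i ≥ 3, u[i] depends only on (i - 3) mod 10. (93 - 3) mod 10 = 0, so u[93] = u[3] = 32.

32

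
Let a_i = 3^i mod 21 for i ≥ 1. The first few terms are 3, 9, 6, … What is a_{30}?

Computing terms: a_1 = 3, a_2 = 9, a_3 = 6, a_4 = 18, a_5 = 12, a_6 = 15, a_7 = 3.
The sequence repeats with period 6.
So a_{30} = a_{1 + ((30-1) mod 6)} = a_6 = 15.

15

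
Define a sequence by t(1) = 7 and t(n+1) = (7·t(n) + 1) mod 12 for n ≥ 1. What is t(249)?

Computing terms: t(1) = 7, t(2) = 2, t(3) = 3, t(4) = 10, t(5) = 11, t(6) = 6, t(7) = 7.
Since t(7) = t(1) = 7, the sequence is periodic with period 6.
(249 - 1) mod 6 = 2, so t(249) = t(3) = 3.

3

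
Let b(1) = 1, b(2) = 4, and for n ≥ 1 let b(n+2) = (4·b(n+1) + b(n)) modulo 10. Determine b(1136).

8

b(1) = 1, b(2) = 4, b(3) = 7, b(4) = 2, b(5) = 5, b(6) = 2, b(7) = 3, b(8) = 4, b(9) = 9, b(10) = 0, b(11) = 9, b(12) = 6, b(13) = 3, b(14) = 8, b(15) = 5, b(16) = 8, b(17) = 7, b(18) = 6, b(19) = 1, b(20) = 0, b(21) = 1, b(22) = 4.
Since (b(21), b(22)) = (b(1), b(2)) = (1, 4) (two consecutive terms determine the rest), the sequence is periodic with period 20.
So b(1136) = b(1 + ((1136-1) mod 20)) = b(16) = 8.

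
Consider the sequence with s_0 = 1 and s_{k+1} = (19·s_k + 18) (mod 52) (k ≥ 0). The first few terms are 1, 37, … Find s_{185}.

Computing terms: s_0 = 1; s_1 = 37; s_2 = 45; s_3 = 41; s_4 = 17; s_5 = 29; s_6 = 49; s_7 = 13; s_8 = 5; s_9 = 9; s_{10} = 33; s_{11} = 21; s_{12} = 1.
Since s_{12} = s_0 = 1, the sequence is periodic with period 12.
(185 - 0) mod 12 = 5, so s_{185} = s_5 = 29.

29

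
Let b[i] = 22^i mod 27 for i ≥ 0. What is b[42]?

19

Listing terms: b[0] = 1,  b[1] = 22,  b[2] = 25,  b[3] = 10,  b[4] = 4,  b[5] = 7,  b[6] = 19,  b[7] = 13,  b[8] = 16,  b[9] = 1.
Since b[9] = b[0] = 1, the sequence is periodic with period 9.
(42 - 0) mod 9 = 6, so b[42] = b[6] = 19.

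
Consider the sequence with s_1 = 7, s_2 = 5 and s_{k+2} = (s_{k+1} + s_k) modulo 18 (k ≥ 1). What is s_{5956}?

We have s_1 = 7, s_2 = 5, s_3 = 12, s_4 = 17, s_5 = 11, s_6 = 10, s_7 = 3, s_8 = 13, s_9 = 16, s_{10} = 11, s_{11} = 9, s_{12} = 2, s_{13} = 11, s_{14} = 13, s_{15} = 6, s_{16} = 1, s_{17} = 7, s_{18} = 8, s_{19} = 15, s_{20} = 5, s_{21} = 2, s_{22} = 7, s_{23} = 9, s_{24} = 16, s_{25} = 7, s_{26} = 5.
Since (s_{25}, s_{26}) = (s_1, s_2) = (7, 5) (two consecutive terms determine the rest), the sequence is periodic with period 24.
So s_{5956} = s_{1 + ((5956-1) mod 24)} = s_4 = 17.

17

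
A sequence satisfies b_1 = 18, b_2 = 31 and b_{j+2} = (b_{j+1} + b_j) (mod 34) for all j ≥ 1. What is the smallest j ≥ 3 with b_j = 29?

17

b_1 = 18; b_2 = 31; b_3 = 15; b_4 = 12; b_5 = 27; b_6 = 5; b_7 = 32; b_8 = 3; b_9 = 1; b_{10} = 4; b_{11} = 5; b_{12} = 9; b_{13} = 14; b_{14} = 23; b_{15} = 3; b_{16} = 26; b_{17} = 29; b_{18} = 21; b_{19} = 16; b_{20} = 3; b_{21} = 19; b_{22} = 22; b_{23} = 7; b_{24} = 29; b_{25} = 2; b_{26} = 31; b_{27} = 33; b_{28} = 30; b_{29} = 29; b_{30} = 25; b_{31} = 20; b_{32} = 11; b_{33} = 31; b_{34} = 8; b_{35} = 5; b_{36} = 13; b_{37} = 18; b_{38} = 31.
Since (b_{37}, b_{38}) = (b_1, b_2) = (18, 31) (two consecutive terms determine the rest), the sequence is periodic with period 36.
The value 29 first appears (with j ≥ 3) at b_{17}.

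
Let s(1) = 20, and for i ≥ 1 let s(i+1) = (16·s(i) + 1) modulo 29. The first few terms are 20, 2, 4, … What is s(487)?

7

We have s(1) = 20; s(2) = 2; s(3) = 4; s(4) = 7; s(5) = 26; s(6) = 11; s(7) = 3; s(8) = 20.
Since s(8) = s(1) = 20, the sequence is periodic with period 7.
So s(487) = s(1 + ((487-1) mod 7)) = s(4) = 7.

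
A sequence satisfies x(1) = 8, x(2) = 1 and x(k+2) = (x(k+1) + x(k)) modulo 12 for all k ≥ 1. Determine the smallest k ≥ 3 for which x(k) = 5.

Listing terms: x(1) = 8, x(2) = 1, x(3) = 9, x(4) = 10, x(5) = 7, x(6) = 5, x(7) = 0, x(8) = 5, x(9) = 5, x(10) = 10, x(11) = 3, x(12) = 1, x(13) = 4, x(14) = 5, x(15) = 9, x(16) = 2, x(17) = 11, x(18) = 1, x(19) = 0, x(20) = 1, x(21) = 1, x(22) = 2, x(23) = 3, x(24) = 5, x(25) = 8, x(26) = 1.
The sequence repeats with period 24.
The value 5 first appears (with k ≥ 3) at x(6).

6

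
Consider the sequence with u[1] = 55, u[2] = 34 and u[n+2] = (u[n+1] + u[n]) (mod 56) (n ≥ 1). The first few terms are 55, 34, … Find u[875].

Computing terms: u[1] = 55; u[2] = 34; u[3] = 33; u[4] = 11; u[5] = 44; u[6] = 55; u[7] = 43; u[8] = 42; u[9] = 29; u[10] = 15; u[11] = 44; u[12] = 3; u[13] = 47; u[14] = 50; u[15] = 41; u[16] = 35; u[17] = 20; u[18] = 55; u[19] = 19; u[20] = 18; u[21] = 37; u[22] = 55; u[23] = 36; u[24] = 35; u[25] = 15; u[26] = 50; u[27] = 9; u[28] = 3; u[29] = 12; u[30] = 15; u[31] = 27; u[32] = 42; u[33] = 13; u[34] = 55; u[35] = 12; u[36] = 11; u[37] = 23; u[38] = 34; u[39] = 1; u[40] = 35; u[41] = 36; u[42] = 15; u[43] = 51; u[44] = 10; u[45] = 5; u[46] = 15; u[47] = 20; u[48] = 35; u[49] = 55; u[50] = 34.
The sequence repeats with period 48.
(875 - 1) mod 48 = 10, so u[875] = u[11] = 44.

44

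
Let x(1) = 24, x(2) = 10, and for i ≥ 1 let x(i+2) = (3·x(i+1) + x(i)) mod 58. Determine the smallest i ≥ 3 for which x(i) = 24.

25

We have x(1) = 24,  x(2) = 10,  x(3) = 54,  x(4) = 56,  x(5) = 48,  x(6) = 26,  x(7) = 10,  x(8) = 56,  x(9) = 4,  x(10) = 10,  x(11) = 34,  x(12) = 54,  x(13) = 22,  x(14) = 4,  x(15) = 34,  x(16) = 48,  x(17) = 4,  x(18) = 2,  x(19) = 10,  x(20) = 32,  x(21) = 48,  x(22) = 2,  x(23) = 54,  x(24) = 48,  x(25) = 24,  x(26) = 4,  x(27) = 36,  x(28) = 54,  x(29) = 24,  x(30) = 10.
Since (x(29), x(30)) = (x(1), x(2)) = (24, 10) (two consecutive terms determine the rest), the sequence is periodic with period 28.
The value 24 first appears (with i ≥ 3) at x(25).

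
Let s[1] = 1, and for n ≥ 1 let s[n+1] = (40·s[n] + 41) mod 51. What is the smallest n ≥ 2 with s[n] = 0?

35

s[1] = 1, s[2] = 30, s[3] = 17, s[4] = 7, s[5] = 15, s[6] = 29, s[7] = 28, s[8] = 39, s[9] = 20, s[10] = 25, s[11] = 21, s[12] = 14, s[13] = 40, s[14] = 9, s[15] = 44, s[16] = 16, s[17] = 18, s[18] = 47, s[19] = 34, s[20] = 24, s[21] = 32, s[22] = 46, s[23] = 45, s[24] = 5, s[25] = 37, s[26] = 42, s[27] = 38, s[28] = 31, s[29] = 6, s[30] = 26, s[31] = 10, s[32] = 33, s[33] = 35, s[34] = 13, s[35] = 0, s[36] = 41, s[37] = 49, s[38] = 12, s[39] = 11, s[40] = 22, s[41] = 3, s[42] = 8, s[43] = 4, s[44] = 48, s[45] = 23, s[46] = 43, s[47] = 27, s[48] = 50, s[49] = 1.
The sequence repeats with period 48.
The value 0 first appears (with n ≥ 2) at s[35].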